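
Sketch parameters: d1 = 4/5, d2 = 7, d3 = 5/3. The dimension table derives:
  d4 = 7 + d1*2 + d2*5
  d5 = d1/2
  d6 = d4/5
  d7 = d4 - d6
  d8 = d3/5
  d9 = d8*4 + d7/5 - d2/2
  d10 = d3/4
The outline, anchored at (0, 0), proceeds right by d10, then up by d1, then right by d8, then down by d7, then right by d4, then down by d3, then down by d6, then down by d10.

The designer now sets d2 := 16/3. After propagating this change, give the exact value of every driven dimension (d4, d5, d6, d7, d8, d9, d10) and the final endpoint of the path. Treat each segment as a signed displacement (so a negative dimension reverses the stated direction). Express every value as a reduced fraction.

d4 = 529/15
d5 = 2/5
d6 = 529/75
d7 = 2116/75
d8 = 1/3
d9 = 1616/375
d10 = 5/12
endpoint = (2161/60, -731/20)

Apply edit: d2 := 16/3
  d4 = 7 + d1*2 + d2*5 = 529/15
  d5 = d1/2 = 2/5
  d6 = d4/5 = 529/75
  d7 = d4 - d6 = 2116/75
  d8 = d3/5 = 1/3
  d9 = d8*4 + d7/5 - d2/2 = 1616/375
  d10 = d3/4 = 5/12
Walk from origin (0, 0):
  seg 1: right by d10 = 5/12 → (5/12, 0)
  seg 2: up by d1 = 4/5 → (5/12, 4/5)
  seg 3: right by d8 = 1/3 → (3/4, 4/5)
  seg 4: down by d7 = 2116/75 → (3/4, -2056/75)
  seg 5: right by d4 = 529/15 → (2161/60, -2056/75)
  seg 6: down by d3 = 5/3 → (2161/60, -727/25)
  seg 7: down by d6 = 529/75 → (2161/60, -542/15)
  seg 8: down by d10 = 5/12 → (2161/60, -731/20)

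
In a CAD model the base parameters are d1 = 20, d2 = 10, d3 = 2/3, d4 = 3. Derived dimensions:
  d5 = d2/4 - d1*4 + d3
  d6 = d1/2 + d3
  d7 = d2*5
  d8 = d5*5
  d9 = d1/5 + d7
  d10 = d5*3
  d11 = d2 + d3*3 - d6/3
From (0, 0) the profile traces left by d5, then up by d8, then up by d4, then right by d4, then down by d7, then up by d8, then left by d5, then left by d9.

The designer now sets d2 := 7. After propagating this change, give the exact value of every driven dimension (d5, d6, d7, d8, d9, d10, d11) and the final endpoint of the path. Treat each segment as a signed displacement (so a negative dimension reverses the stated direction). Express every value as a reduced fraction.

d5 = -931/12
d6 = 32/3
d7 = 35
d8 = -4655/12
d9 = 39
d10 = -931/4
d11 = 49/9
endpoint = (715/6, -4847/6)

Apply edit: d2 := 7
  d5 = d2/4 - d1*4 + d3 = -931/12
  d6 = d1/2 + d3 = 32/3
  d7 = d2*5 = 35
  d8 = d5*5 = -4655/12
  d9 = d1/5 + d7 = 39
  d10 = d5*3 = -931/4
  d11 = d2 + d3*3 - d6/3 = 49/9
Walk from origin (0, 0):
  seg 1: left by d5 = -931/12 → (931/12, 0)
  seg 2: up by d8 = -4655/12 → (931/12, -4655/12)
  seg 3: up by d4 = 3 → (931/12, -4619/12)
  seg 4: right by d4 = 3 → (967/12, -4619/12)
  seg 5: down by d7 = 35 → (967/12, -5039/12)
  seg 6: up by d8 = -4655/12 → (967/12, -4847/6)
  seg 7: left by d5 = -931/12 → (949/6, -4847/6)
  seg 8: left by d9 = 39 → (715/6, -4847/6)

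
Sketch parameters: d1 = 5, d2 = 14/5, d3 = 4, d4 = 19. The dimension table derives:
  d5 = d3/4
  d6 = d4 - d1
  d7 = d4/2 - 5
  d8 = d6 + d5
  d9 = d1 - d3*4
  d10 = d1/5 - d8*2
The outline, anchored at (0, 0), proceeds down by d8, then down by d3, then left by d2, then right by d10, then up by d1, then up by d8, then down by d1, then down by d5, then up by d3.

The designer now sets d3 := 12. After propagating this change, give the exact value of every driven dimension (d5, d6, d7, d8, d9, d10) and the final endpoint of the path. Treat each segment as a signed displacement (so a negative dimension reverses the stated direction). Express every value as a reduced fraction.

d5 = 3
d6 = 14
d7 = 9/2
d8 = 17
d9 = -43
d10 = -33
endpoint = (-179/5, -3)

Apply edit: d3 := 12
  d5 = d3/4 = 3
  d6 = d4 - d1 = 14
  d7 = d4/2 - 5 = 9/2
  d8 = d6 + d5 = 17
  d9 = d1 - d3*4 = -43
  d10 = d1/5 - d8*2 = -33
Walk from origin (0, 0):
  seg 1: down by d8 = 17 → (0, -17)
  seg 2: down by d3 = 12 → (0, -29)
  seg 3: left by d2 = 14/5 → (-14/5, -29)
  seg 4: right by d10 = -33 → (-179/5, -29)
  seg 5: up by d1 = 5 → (-179/5, -24)
  seg 6: up by d8 = 17 → (-179/5, -7)
  seg 7: down by d1 = 5 → (-179/5, -12)
  seg 8: down by d5 = 3 → (-179/5, -15)
  seg 9: up by d3 = 12 → (-179/5, -3)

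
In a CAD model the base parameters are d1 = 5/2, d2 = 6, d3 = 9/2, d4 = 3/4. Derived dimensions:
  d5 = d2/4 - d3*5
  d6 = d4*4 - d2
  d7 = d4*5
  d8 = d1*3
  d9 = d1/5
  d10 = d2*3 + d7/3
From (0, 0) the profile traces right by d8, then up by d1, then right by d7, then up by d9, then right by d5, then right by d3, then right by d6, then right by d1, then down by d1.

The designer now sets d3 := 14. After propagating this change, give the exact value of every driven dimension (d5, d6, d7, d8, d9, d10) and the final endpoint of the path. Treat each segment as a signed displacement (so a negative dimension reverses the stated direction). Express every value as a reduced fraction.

Apply edit: d3 := 14
  d5 = d2/4 - d3*5 = -137/2
  d6 = d4*4 - d2 = -3
  d7 = d4*5 = 15/4
  d8 = d1*3 = 15/2
  d9 = d1/5 = 1/2
  d10 = d2*3 + d7/3 = 77/4
Walk from origin (0, 0):
  seg 1: right by d8 = 15/2 → (15/2, 0)
  seg 2: up by d1 = 5/2 → (15/2, 5/2)
  seg 3: right by d7 = 15/4 → (45/4, 5/2)
  seg 4: up by d9 = 1/2 → (45/4, 3)
  seg 5: right by d5 = -137/2 → (-229/4, 3)
  seg 6: right by d3 = 14 → (-173/4, 3)
  seg 7: right by d6 = -3 → (-185/4, 3)
  seg 8: right by d1 = 5/2 → (-175/4, 3)
  seg 9: down by d1 = 5/2 → (-175/4, 1/2)

d5 = -137/2
d6 = -3
d7 = 15/4
d8 = 15/2
d9 = 1/2
d10 = 77/4
endpoint = (-175/4, 1/2)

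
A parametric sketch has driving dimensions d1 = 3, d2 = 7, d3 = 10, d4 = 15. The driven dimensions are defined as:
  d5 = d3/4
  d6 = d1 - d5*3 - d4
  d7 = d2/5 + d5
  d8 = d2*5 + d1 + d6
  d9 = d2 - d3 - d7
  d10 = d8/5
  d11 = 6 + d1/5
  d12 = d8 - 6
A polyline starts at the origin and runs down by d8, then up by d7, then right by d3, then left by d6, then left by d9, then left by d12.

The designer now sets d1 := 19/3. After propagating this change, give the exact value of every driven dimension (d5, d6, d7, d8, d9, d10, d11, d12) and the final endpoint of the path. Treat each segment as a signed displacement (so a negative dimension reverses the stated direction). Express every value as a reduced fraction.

d5 = 5/2
d6 = -97/6
d7 = 39/10
d8 = 151/6
d9 = -69/10
d10 = 151/30
d11 = 109/15
d12 = 115/6
endpoint = (139/10, -319/15)

Apply edit: d1 := 19/3
  d5 = d3/4 = 5/2
  d6 = d1 - d5*3 - d4 = -97/6
  d7 = d2/5 + d5 = 39/10
  d8 = d2*5 + d1 + d6 = 151/6
  d9 = d2 - d3 - d7 = -69/10
  d10 = d8/5 = 151/30
  d11 = 6 + d1/5 = 109/15
  d12 = d8 - 6 = 115/6
Walk from origin (0, 0):
  seg 1: down by d8 = 151/6 → (0, -151/6)
  seg 2: up by d7 = 39/10 → (0, -319/15)
  seg 3: right by d3 = 10 → (10, -319/15)
  seg 4: left by d6 = -97/6 → (157/6, -319/15)
  seg 5: left by d9 = -69/10 → (496/15, -319/15)
  seg 6: left by d12 = 115/6 → (139/10, -319/15)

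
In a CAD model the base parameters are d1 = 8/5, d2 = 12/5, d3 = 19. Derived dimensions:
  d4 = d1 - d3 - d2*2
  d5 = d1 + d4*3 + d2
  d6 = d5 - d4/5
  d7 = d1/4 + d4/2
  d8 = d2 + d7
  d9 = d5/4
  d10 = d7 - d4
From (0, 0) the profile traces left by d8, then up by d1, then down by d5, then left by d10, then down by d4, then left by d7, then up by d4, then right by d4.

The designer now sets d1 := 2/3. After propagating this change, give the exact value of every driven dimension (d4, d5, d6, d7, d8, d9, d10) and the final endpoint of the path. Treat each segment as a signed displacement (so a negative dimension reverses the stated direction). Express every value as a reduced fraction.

d4 = -347/15
d5 = -199/3
d6 = -4628/75
d7 = -57/5
d8 = -9
d9 = -199/12
d10 = 176/15
endpoint = (-217/15, 67)

Apply edit: d1 := 2/3
  d4 = d1 - d3 - d2*2 = -347/15
  d5 = d1 + d4*3 + d2 = -199/3
  d6 = d5 - d4/5 = -4628/75
  d7 = d1/4 + d4/2 = -57/5
  d8 = d2 + d7 = -9
  d9 = d5/4 = -199/12
  d10 = d7 - d4 = 176/15
Walk from origin (0, 0):
  seg 1: left by d8 = -9 → (9, 0)
  seg 2: up by d1 = 2/3 → (9, 2/3)
  seg 3: down by d5 = -199/3 → (9, 67)
  seg 4: left by d10 = 176/15 → (-41/15, 67)
  seg 5: down by d4 = -347/15 → (-41/15, 1352/15)
  seg 6: left by d7 = -57/5 → (26/3, 1352/15)
  seg 7: up by d4 = -347/15 → (26/3, 67)
  seg 8: right by d4 = -347/15 → (-217/15, 67)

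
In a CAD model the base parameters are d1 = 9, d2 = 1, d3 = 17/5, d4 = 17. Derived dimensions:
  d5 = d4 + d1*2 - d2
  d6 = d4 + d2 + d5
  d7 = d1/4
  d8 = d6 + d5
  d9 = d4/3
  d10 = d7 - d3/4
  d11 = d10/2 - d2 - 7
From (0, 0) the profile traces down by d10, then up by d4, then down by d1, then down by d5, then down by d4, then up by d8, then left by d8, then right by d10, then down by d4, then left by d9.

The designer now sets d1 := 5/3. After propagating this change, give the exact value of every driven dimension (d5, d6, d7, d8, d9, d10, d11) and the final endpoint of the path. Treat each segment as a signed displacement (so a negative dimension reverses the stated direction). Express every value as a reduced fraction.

Apply edit: d1 := 5/3
  d5 = d4 + d1*2 - d2 = 58/3
  d6 = d4 + d2 + d5 = 112/3
  d7 = d1/4 = 5/12
  d8 = d6 + d5 = 170/3
  d9 = d4/3 = 17/3
  d10 = d7 - d3/4 = -13/30
  d11 = d10/2 - d2 - 7 = -493/60
Walk from origin (0, 0):
  seg 1: down by d10 = -13/30 → (0, 13/30)
  seg 2: up by d4 = 17 → (0, 523/30)
  seg 3: down by d1 = 5/3 → (0, 473/30)
  seg 4: down by d5 = 58/3 → (0, -107/30)
  seg 5: down by d4 = 17 → (0, -617/30)
  seg 6: up by d8 = 170/3 → (0, 361/10)
  seg 7: left by d8 = 170/3 → (-170/3, 361/10)
  seg 8: right by d10 = -13/30 → (-571/10, 361/10)
  seg 9: down by d4 = 17 → (-571/10, 191/10)
  seg 10: left by d9 = 17/3 → (-1883/30, 191/10)

d5 = 58/3
d6 = 112/3
d7 = 5/12
d8 = 170/3
d9 = 17/3
d10 = -13/30
d11 = -493/60
endpoint = (-1883/30, 191/10)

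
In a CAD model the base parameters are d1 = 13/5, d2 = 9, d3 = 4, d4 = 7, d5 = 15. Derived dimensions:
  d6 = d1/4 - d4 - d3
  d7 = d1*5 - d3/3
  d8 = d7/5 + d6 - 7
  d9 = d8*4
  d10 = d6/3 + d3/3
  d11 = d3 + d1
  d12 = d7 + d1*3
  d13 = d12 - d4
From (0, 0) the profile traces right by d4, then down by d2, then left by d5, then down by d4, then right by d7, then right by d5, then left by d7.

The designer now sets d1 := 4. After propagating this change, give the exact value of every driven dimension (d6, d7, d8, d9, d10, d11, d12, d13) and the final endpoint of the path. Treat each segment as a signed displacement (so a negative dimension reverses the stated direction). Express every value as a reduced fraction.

d6 = -10
d7 = 56/3
d8 = -199/15
d9 = -796/15
d10 = -2
d11 = 8
d12 = 92/3
d13 = 71/3
endpoint = (7, -16)

Apply edit: d1 := 4
  d6 = d1/4 - d4 - d3 = -10
  d7 = d1*5 - d3/3 = 56/3
  d8 = d7/5 + d6 - 7 = -199/15
  d9 = d8*4 = -796/15
  d10 = d6/3 + d3/3 = -2
  d11 = d3 + d1 = 8
  d12 = d7 + d1*3 = 92/3
  d13 = d12 - d4 = 71/3
Walk from origin (0, 0):
  seg 1: right by d4 = 7 → (7, 0)
  seg 2: down by d2 = 9 → (7, -9)
  seg 3: left by d5 = 15 → (-8, -9)
  seg 4: down by d4 = 7 → (-8, -16)
  seg 5: right by d7 = 56/3 → (32/3, -16)
  seg 6: right by d5 = 15 → (77/3, -16)
  seg 7: left by d7 = 56/3 → (7, -16)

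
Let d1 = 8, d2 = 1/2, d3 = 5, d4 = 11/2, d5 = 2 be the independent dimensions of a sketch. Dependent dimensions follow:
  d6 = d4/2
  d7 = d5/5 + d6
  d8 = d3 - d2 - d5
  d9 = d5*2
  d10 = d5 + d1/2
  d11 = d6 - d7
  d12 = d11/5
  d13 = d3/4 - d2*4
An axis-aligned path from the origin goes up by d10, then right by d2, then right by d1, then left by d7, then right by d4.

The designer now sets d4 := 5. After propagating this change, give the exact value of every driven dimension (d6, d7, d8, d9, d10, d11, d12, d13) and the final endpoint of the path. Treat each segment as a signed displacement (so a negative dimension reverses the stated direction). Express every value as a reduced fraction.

d6 = 5/2
d7 = 29/10
d8 = 5/2
d9 = 4
d10 = 6
d11 = -2/5
d12 = -2/25
d13 = -3/4
endpoint = (53/5, 6)

Apply edit: d4 := 5
  d6 = d4/2 = 5/2
  d7 = d5/5 + d6 = 29/10
  d8 = d3 - d2 - d5 = 5/2
  d9 = d5*2 = 4
  d10 = d5 + d1/2 = 6
  d11 = d6 - d7 = -2/5
  d12 = d11/5 = -2/25
  d13 = d3/4 - d2*4 = -3/4
Walk from origin (0, 0):
  seg 1: up by d10 = 6 → (0, 6)
  seg 2: right by d2 = 1/2 → (1/2, 6)
  seg 3: right by d1 = 8 → (17/2, 6)
  seg 4: left by d7 = 29/10 → (28/5, 6)
  seg 5: right by d4 = 5 → (53/5, 6)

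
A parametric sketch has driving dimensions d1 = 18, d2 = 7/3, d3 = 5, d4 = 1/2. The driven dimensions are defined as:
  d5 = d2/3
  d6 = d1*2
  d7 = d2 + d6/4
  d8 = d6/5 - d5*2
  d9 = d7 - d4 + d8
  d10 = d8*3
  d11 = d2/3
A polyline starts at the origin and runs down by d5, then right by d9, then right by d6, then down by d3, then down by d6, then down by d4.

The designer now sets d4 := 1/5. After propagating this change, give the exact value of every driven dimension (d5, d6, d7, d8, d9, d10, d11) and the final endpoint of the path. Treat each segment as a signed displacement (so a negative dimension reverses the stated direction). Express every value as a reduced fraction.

d5 = 7/9
d6 = 36
d7 = 34/3
d8 = 254/45
d9 = 151/9
d10 = 254/15
d11 = 7/9
endpoint = (475/9, -1889/45)

Apply edit: d4 := 1/5
  d5 = d2/3 = 7/9
  d6 = d1*2 = 36
  d7 = d2 + d6/4 = 34/3
  d8 = d6/5 - d5*2 = 254/45
  d9 = d7 - d4 + d8 = 151/9
  d10 = d8*3 = 254/15
  d11 = d2/3 = 7/9
Walk from origin (0, 0):
  seg 1: down by d5 = 7/9 → (0, -7/9)
  seg 2: right by d9 = 151/9 → (151/9, -7/9)
  seg 3: right by d6 = 36 → (475/9, -7/9)
  seg 4: down by d3 = 5 → (475/9, -52/9)
  seg 5: down by d6 = 36 → (475/9, -376/9)
  seg 6: down by d4 = 1/5 → (475/9, -1889/45)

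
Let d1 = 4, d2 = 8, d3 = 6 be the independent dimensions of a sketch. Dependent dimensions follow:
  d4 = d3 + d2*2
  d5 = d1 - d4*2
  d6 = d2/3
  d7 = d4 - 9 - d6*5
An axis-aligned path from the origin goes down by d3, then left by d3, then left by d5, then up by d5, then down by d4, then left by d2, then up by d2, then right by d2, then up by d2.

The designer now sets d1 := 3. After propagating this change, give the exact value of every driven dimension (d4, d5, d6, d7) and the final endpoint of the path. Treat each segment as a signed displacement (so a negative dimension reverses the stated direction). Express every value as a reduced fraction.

d4 = 22
d5 = -41
d6 = 8/3
d7 = -1/3
endpoint = (35, -53)

Apply edit: d1 := 3
  d4 = d3 + d2*2 = 22
  d5 = d1 - d4*2 = -41
  d6 = d2/3 = 8/3
  d7 = d4 - 9 - d6*5 = -1/3
Walk from origin (0, 0):
  seg 1: down by d3 = 6 → (0, -6)
  seg 2: left by d3 = 6 → (-6, -6)
  seg 3: left by d5 = -41 → (35, -6)
  seg 4: up by d5 = -41 → (35, -47)
  seg 5: down by d4 = 22 → (35, -69)
  seg 6: left by d2 = 8 → (27, -69)
  seg 7: up by d2 = 8 → (27, -61)
  seg 8: right by d2 = 8 → (35, -61)
  seg 9: up by d2 = 8 → (35, -53)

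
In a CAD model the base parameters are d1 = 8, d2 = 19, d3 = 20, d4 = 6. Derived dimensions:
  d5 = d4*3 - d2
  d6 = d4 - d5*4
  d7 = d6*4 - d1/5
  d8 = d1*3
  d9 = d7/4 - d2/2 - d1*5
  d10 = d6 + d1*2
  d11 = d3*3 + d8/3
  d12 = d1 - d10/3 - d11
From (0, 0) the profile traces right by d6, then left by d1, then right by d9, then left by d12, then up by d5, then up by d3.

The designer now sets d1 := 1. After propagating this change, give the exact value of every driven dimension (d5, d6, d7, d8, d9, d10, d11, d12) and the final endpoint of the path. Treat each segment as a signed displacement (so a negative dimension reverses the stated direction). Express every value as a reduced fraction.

d5 = -1
d6 = 10
d7 = 199/5
d8 = 3
d9 = -91/20
d10 = 12
d11 = 61
d12 = -64
endpoint = (1369/20, 19)

Apply edit: d1 := 1
  d5 = d4*3 - d2 = -1
  d6 = d4 - d5*4 = 10
  d7 = d6*4 - d1/5 = 199/5
  d8 = d1*3 = 3
  d9 = d7/4 - d2/2 - d1*5 = -91/20
  d10 = d6 + d1*2 = 12
  d11 = d3*3 + d8/3 = 61
  d12 = d1 - d10/3 - d11 = -64
Walk from origin (0, 0):
  seg 1: right by d6 = 10 → (10, 0)
  seg 2: left by d1 = 1 → (9, 0)
  seg 3: right by d9 = -91/20 → (89/20, 0)
  seg 4: left by d12 = -64 → (1369/20, 0)
  seg 5: up by d5 = -1 → (1369/20, -1)
  seg 6: up by d3 = 20 → (1369/20, 19)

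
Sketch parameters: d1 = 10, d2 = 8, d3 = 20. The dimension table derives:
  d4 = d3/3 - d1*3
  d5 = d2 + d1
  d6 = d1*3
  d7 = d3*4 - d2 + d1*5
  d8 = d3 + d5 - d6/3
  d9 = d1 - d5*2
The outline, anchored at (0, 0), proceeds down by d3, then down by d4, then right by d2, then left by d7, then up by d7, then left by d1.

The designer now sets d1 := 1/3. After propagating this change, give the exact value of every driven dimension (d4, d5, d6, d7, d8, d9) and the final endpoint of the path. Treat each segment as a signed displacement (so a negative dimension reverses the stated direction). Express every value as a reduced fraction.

d4 = 17/3
d5 = 25/3
d6 = 1
d7 = 221/3
d8 = 28
d9 = -49/3
endpoint = (-66, 48)

Apply edit: d1 := 1/3
  d4 = d3/3 - d1*3 = 17/3
  d5 = d2 + d1 = 25/3
  d6 = d1*3 = 1
  d7 = d3*4 - d2 + d1*5 = 221/3
  d8 = d3 + d5 - d6/3 = 28
  d9 = d1 - d5*2 = -49/3
Walk from origin (0, 0):
  seg 1: down by d3 = 20 → (0, -20)
  seg 2: down by d4 = 17/3 → (0, -77/3)
  seg 3: right by d2 = 8 → (8, -77/3)
  seg 4: left by d7 = 221/3 → (-197/3, -77/3)
  seg 5: up by d7 = 221/3 → (-197/3, 48)
  seg 6: left by d1 = 1/3 → (-66, 48)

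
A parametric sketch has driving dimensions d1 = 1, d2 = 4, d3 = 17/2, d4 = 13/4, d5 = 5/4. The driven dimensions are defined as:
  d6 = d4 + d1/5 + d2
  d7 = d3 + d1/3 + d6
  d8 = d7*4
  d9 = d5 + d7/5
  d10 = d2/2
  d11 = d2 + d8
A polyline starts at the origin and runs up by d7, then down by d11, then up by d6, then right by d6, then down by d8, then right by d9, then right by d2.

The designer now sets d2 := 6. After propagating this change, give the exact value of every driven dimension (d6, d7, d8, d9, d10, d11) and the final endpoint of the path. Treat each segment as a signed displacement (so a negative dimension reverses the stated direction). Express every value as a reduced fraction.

Apply edit: d2 := 6
  d6 = d4 + d1/5 + d2 = 189/20
  d7 = d3 + d1/3 + d6 = 1097/60
  d8 = d7*4 = 1097/15
  d9 = d5 + d7/5 = 368/75
  d10 = d2/2 = 3
  d11 = d2 + d8 = 1187/15
Walk from origin (0, 0):
  seg 1: up by d7 = 1097/60 → (0, 1097/60)
  seg 2: down by d11 = 1187/15 → (0, -1217/20)
  seg 3: up by d6 = 189/20 → (0, -257/5)
  seg 4: right by d6 = 189/20 → (189/20, -257/5)
  seg 5: down by d8 = 1097/15 → (189/20, -1868/15)
  seg 6: right by d9 = 368/75 → (4307/300, -1868/15)
  seg 7: right by d2 = 6 → (6107/300, -1868/15)

d6 = 189/20
d7 = 1097/60
d8 = 1097/15
d9 = 368/75
d10 = 3
d11 = 1187/15
endpoint = (6107/300, -1868/15)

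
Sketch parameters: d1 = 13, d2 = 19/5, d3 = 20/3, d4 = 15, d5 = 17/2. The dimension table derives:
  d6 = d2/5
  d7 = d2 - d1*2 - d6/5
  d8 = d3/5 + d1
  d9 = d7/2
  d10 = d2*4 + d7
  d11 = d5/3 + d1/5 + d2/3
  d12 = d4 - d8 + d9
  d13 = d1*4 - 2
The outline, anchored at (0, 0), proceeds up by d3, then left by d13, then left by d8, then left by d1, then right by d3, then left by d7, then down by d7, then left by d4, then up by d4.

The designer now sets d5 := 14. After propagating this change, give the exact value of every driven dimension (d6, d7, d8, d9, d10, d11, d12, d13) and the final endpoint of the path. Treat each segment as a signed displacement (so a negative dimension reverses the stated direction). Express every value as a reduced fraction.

d6 = 19/25
d7 = -2794/125
d8 = 43/3
d9 = -1397/125
d10 = -894/125
d11 = 128/15
d12 = -3941/375
d13 = 50
endpoint = (-23743/375, 16507/375)

Apply edit: d5 := 14
  d6 = d2/5 = 19/25
  d7 = d2 - d1*2 - d6/5 = -2794/125
  d8 = d3/5 + d1 = 43/3
  d9 = d7/2 = -1397/125
  d10 = d2*4 + d7 = -894/125
  d11 = d5/3 + d1/5 + d2/3 = 128/15
  d12 = d4 - d8 + d9 = -3941/375
  d13 = d1*4 - 2 = 50
Walk from origin (0, 0):
  seg 1: up by d3 = 20/3 → (0, 20/3)
  seg 2: left by d13 = 50 → (-50, 20/3)
  seg 3: left by d8 = 43/3 → (-193/3, 20/3)
  seg 4: left by d1 = 13 → (-232/3, 20/3)
  seg 5: right by d3 = 20/3 → (-212/3, 20/3)
  seg 6: left by d7 = -2794/125 → (-18118/375, 20/3)
  seg 7: down by d7 = -2794/125 → (-18118/375, 10882/375)
  seg 8: left by d4 = 15 → (-23743/375, 10882/375)
  seg 9: up by d4 = 15 → (-23743/375, 16507/375)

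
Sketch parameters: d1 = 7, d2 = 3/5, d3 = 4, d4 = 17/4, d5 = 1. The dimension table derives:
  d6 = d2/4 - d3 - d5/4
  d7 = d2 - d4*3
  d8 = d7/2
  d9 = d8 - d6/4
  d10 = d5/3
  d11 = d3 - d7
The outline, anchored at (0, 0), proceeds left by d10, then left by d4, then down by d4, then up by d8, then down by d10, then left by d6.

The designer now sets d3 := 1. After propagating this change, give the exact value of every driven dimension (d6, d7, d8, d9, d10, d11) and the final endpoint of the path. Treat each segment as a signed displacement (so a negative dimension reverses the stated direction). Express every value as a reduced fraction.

d6 = -11/10
d7 = -243/20
d8 = -243/40
d9 = -29/5
d10 = 1/3
d11 = 263/20
endpoint = (-209/60, -1279/120)

Apply edit: d3 := 1
  d6 = d2/4 - d3 - d5/4 = -11/10
  d7 = d2 - d4*3 = -243/20
  d8 = d7/2 = -243/40
  d9 = d8 - d6/4 = -29/5
  d10 = d5/3 = 1/3
  d11 = d3 - d7 = 263/20
Walk from origin (0, 0):
  seg 1: left by d10 = 1/3 → (-1/3, 0)
  seg 2: left by d4 = 17/4 → (-55/12, 0)
  seg 3: down by d4 = 17/4 → (-55/12, -17/4)
  seg 4: up by d8 = -243/40 → (-55/12, -413/40)
  seg 5: down by d10 = 1/3 → (-55/12, -1279/120)
  seg 6: left by d6 = -11/10 → (-209/60, -1279/120)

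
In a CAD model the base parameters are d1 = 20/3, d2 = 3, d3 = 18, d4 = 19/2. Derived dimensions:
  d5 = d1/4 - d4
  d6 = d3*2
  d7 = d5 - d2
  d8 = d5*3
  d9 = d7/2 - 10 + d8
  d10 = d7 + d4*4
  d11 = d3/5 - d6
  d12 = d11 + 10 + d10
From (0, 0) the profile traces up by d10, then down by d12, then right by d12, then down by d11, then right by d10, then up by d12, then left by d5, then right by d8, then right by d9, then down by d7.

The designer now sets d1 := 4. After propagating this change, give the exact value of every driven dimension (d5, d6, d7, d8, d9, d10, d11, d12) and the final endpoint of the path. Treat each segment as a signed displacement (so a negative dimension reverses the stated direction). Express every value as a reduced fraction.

d5 = -17/2
d6 = 36
d7 = -23/2
d8 = -51/2
d9 = -165/4
d10 = 53/2
d11 = -162/5
d12 = 41/10
endpoint = (-553/20, 352/5)

Apply edit: d1 := 4
  d5 = d1/4 - d4 = -17/2
  d6 = d3*2 = 36
  d7 = d5 - d2 = -23/2
  d8 = d5*3 = -51/2
  d9 = d7/2 - 10 + d8 = -165/4
  d10 = d7 + d4*4 = 53/2
  d11 = d3/5 - d6 = -162/5
  d12 = d11 + 10 + d10 = 41/10
Walk from origin (0, 0):
  seg 1: up by d10 = 53/2 → (0, 53/2)
  seg 2: down by d12 = 41/10 → (0, 112/5)
  seg 3: right by d12 = 41/10 → (41/10, 112/5)
  seg 4: down by d11 = -162/5 → (41/10, 274/5)
  seg 5: right by d10 = 53/2 → (153/5, 274/5)
  seg 6: up by d12 = 41/10 → (153/5, 589/10)
  seg 7: left by d5 = -17/2 → (391/10, 589/10)
  seg 8: right by d8 = -51/2 → (68/5, 589/10)
  seg 9: right by d9 = -165/4 → (-553/20, 589/10)
  seg 10: down by d7 = -23/2 → (-553/20, 352/5)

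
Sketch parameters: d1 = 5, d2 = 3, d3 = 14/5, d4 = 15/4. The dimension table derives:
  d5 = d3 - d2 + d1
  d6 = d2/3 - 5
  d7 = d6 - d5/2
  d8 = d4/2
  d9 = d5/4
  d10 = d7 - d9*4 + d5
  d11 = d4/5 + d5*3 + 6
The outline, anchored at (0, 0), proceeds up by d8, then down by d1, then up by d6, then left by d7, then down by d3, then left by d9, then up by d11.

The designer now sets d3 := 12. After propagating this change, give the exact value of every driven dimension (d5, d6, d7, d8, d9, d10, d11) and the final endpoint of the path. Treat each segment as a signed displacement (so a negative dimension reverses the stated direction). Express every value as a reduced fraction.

d5 = 14
d6 = -4
d7 = -11
d8 = 15/8
d9 = 7/2
d10 = -11
d11 = 195/4
endpoint = (15/2, 237/8)

Apply edit: d3 := 12
  d5 = d3 - d2 + d1 = 14
  d6 = d2/3 - 5 = -4
  d7 = d6 - d5/2 = -11
  d8 = d4/2 = 15/8
  d9 = d5/4 = 7/2
  d10 = d7 - d9*4 + d5 = -11
  d11 = d4/5 + d5*3 + 6 = 195/4
Walk from origin (0, 0):
  seg 1: up by d8 = 15/8 → (0, 15/8)
  seg 2: down by d1 = 5 → (0, -25/8)
  seg 3: up by d6 = -4 → (0, -57/8)
  seg 4: left by d7 = -11 → (11, -57/8)
  seg 5: down by d3 = 12 → (11, -153/8)
  seg 6: left by d9 = 7/2 → (15/2, -153/8)
  seg 7: up by d11 = 195/4 → (15/2, 237/8)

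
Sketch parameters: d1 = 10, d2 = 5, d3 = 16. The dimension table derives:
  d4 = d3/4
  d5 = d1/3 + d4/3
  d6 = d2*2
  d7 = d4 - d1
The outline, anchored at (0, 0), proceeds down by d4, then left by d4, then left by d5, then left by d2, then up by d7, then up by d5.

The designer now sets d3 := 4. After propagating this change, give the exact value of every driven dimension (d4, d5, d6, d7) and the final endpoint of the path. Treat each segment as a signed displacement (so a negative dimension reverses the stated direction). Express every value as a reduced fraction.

d4 = 1
d5 = 11/3
d6 = 10
d7 = -9
endpoint = (-29/3, -19/3)

Apply edit: d3 := 4
  d4 = d3/4 = 1
  d5 = d1/3 + d4/3 = 11/3
  d6 = d2*2 = 10
  d7 = d4 - d1 = -9
Walk from origin (0, 0):
  seg 1: down by d4 = 1 → (0, -1)
  seg 2: left by d4 = 1 → (-1, -1)
  seg 3: left by d5 = 11/3 → (-14/3, -1)
  seg 4: left by d2 = 5 → (-29/3, -1)
  seg 5: up by d7 = -9 → (-29/3, -10)
  seg 6: up by d5 = 11/3 → (-29/3, -19/3)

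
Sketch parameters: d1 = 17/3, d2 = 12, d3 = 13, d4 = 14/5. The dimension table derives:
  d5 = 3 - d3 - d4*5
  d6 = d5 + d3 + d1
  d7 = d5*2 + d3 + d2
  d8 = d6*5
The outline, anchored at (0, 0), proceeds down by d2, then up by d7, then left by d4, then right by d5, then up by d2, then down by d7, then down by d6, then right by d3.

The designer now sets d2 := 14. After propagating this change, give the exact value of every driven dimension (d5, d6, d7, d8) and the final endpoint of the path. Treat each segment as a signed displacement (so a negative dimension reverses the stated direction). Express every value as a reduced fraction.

Apply edit: d2 := 14
  d5 = 3 - d3 - d4*5 = -24
  d6 = d5 + d3 + d1 = -16/3
  d7 = d5*2 + d3 + d2 = -21
  d8 = d6*5 = -80/3
Walk from origin (0, 0):
  seg 1: down by d2 = 14 → (0, -14)
  seg 2: up by d7 = -21 → (0, -35)
  seg 3: left by d4 = 14/5 → (-14/5, -35)
  seg 4: right by d5 = -24 → (-134/5, -35)
  seg 5: up by d2 = 14 → (-134/5, -21)
  seg 6: down by d7 = -21 → (-134/5, 0)
  seg 7: down by d6 = -16/3 → (-134/5, 16/3)
  seg 8: right by d3 = 13 → (-69/5, 16/3)

d5 = -24
d6 = -16/3
d7 = -21
d8 = -80/3
endpoint = (-69/5, 16/3)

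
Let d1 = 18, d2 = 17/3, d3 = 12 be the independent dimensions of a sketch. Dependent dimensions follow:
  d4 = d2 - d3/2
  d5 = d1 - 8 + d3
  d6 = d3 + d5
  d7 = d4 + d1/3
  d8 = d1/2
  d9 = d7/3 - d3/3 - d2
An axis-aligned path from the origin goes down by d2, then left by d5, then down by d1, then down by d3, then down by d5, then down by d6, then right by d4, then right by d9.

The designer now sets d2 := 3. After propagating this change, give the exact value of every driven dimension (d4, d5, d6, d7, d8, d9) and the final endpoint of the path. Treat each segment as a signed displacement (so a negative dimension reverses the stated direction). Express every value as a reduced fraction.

d4 = -3
d5 = 22
d6 = 34
d7 = 3
d8 = 9
d9 = -6
endpoint = (-31, -89)

Apply edit: d2 := 3
  d4 = d2 - d3/2 = -3
  d5 = d1 - 8 + d3 = 22
  d6 = d3 + d5 = 34
  d7 = d4 + d1/3 = 3
  d8 = d1/2 = 9
  d9 = d7/3 - d3/3 - d2 = -6
Walk from origin (0, 0):
  seg 1: down by d2 = 3 → (0, -3)
  seg 2: left by d5 = 22 → (-22, -3)
  seg 3: down by d1 = 18 → (-22, -21)
  seg 4: down by d3 = 12 → (-22, -33)
  seg 5: down by d5 = 22 → (-22, -55)
  seg 6: down by d6 = 34 → (-22, -89)
  seg 7: right by d4 = -3 → (-25, -89)
  seg 8: right by d9 = -6 → (-31, -89)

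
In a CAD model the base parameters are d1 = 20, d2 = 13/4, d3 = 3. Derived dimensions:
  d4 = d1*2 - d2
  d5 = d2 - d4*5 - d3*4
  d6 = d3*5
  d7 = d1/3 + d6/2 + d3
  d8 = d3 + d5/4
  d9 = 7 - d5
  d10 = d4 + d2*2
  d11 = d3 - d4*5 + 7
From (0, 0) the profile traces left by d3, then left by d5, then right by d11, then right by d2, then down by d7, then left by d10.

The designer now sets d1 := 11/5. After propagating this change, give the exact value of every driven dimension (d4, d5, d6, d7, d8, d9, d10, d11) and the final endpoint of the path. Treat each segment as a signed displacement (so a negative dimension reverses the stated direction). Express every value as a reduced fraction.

d4 = 23/20
d5 = -29/2
d6 = 15
d7 = 337/30
d8 = -5/8
d9 = 43/2
d10 = 153/20
d11 = 17/4
endpoint = (227/20, -337/30)

Apply edit: d1 := 11/5
  d4 = d1*2 - d2 = 23/20
  d5 = d2 - d4*5 - d3*4 = -29/2
  d6 = d3*5 = 15
  d7 = d1/3 + d6/2 + d3 = 337/30
  d8 = d3 + d5/4 = -5/8
  d9 = 7 - d5 = 43/2
  d10 = d4 + d2*2 = 153/20
  d11 = d3 - d4*5 + 7 = 17/4
Walk from origin (0, 0):
  seg 1: left by d3 = 3 → (-3, 0)
  seg 2: left by d5 = -29/2 → (23/2, 0)
  seg 3: right by d11 = 17/4 → (63/4, 0)
  seg 4: right by d2 = 13/4 → (19, 0)
  seg 5: down by d7 = 337/30 → (19, -337/30)
  seg 6: left by d10 = 153/20 → (227/20, -337/30)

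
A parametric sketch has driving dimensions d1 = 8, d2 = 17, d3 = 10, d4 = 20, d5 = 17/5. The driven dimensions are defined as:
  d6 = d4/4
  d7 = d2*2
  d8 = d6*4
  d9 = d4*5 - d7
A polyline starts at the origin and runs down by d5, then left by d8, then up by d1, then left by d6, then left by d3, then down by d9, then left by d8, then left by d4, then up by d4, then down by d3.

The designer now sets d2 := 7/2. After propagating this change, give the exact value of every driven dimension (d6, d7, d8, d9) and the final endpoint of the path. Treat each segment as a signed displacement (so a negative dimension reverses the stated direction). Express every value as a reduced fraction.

d6 = 5
d7 = 7
d8 = 20
d9 = 93
endpoint = (-75, -392/5)

Apply edit: d2 := 7/2
  d6 = d4/4 = 5
  d7 = d2*2 = 7
  d8 = d6*4 = 20
  d9 = d4*5 - d7 = 93
Walk from origin (0, 0):
  seg 1: down by d5 = 17/5 → (0, -17/5)
  seg 2: left by d8 = 20 → (-20, -17/5)
  seg 3: up by d1 = 8 → (-20, 23/5)
  seg 4: left by d6 = 5 → (-25, 23/5)
  seg 5: left by d3 = 10 → (-35, 23/5)
  seg 6: down by d9 = 93 → (-35, -442/5)
  seg 7: left by d8 = 20 → (-55, -442/5)
  seg 8: left by d4 = 20 → (-75, -442/5)
  seg 9: up by d4 = 20 → (-75, -342/5)
  seg 10: down by d3 = 10 → (-75, -392/5)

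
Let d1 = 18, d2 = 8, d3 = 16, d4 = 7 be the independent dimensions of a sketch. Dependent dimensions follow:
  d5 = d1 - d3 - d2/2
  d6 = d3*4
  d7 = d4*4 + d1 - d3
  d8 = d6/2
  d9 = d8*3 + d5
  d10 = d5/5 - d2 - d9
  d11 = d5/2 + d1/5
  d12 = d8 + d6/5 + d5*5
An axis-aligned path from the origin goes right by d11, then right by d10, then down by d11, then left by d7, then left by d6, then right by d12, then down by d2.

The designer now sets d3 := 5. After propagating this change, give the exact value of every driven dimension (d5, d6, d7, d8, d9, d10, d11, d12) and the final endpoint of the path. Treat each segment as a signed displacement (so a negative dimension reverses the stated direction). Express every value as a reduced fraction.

Apply edit: d3 := 5
  d5 = d1 - d3 - d2/2 = 9
  d6 = d3*4 = 20
  d7 = d4*4 + d1 - d3 = 41
  d8 = d6/2 = 10
  d9 = d8*3 + d5 = 39
  d10 = d5/5 - d2 - d9 = -226/5
  d11 = d5/2 + d1/5 = 81/10
  d12 = d8 + d6/5 + d5*5 = 59
Walk from origin (0, 0):
  seg 1: right by d11 = 81/10 → (81/10, 0)
  seg 2: right by d10 = -226/5 → (-371/10, 0)
  seg 3: down by d11 = 81/10 → (-371/10, -81/10)
  seg 4: left by d7 = 41 → (-781/10, -81/10)
  seg 5: left by d6 = 20 → (-981/10, -81/10)
  seg 6: right by d12 = 59 → (-391/10, -81/10)
  seg 7: down by d2 = 8 → (-391/10, -161/10)

d5 = 9
d6 = 20
d7 = 41
d8 = 10
d9 = 39
d10 = -226/5
d11 = 81/10
d12 = 59
endpoint = (-391/10, -161/10)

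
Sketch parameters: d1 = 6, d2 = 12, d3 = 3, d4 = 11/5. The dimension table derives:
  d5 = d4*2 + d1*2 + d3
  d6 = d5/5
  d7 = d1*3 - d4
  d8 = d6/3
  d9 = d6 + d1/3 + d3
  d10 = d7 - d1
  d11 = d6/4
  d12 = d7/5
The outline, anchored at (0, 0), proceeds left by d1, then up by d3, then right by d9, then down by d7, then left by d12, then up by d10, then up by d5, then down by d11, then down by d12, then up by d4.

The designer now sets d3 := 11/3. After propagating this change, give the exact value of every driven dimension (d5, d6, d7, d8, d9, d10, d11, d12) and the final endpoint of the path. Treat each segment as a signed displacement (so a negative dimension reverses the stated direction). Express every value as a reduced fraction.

d5 = 301/15
d6 = 301/75
d7 = 79/5
d8 = 301/225
d9 = 242/25
d10 = 49/5
d11 = 301/300
d12 = 79/25
endpoint = (13/25, 1577/100)

Apply edit: d3 := 11/3
  d5 = d4*2 + d1*2 + d3 = 301/15
  d6 = d5/5 = 301/75
  d7 = d1*3 - d4 = 79/5
  d8 = d6/3 = 301/225
  d9 = d6 + d1/3 + d3 = 242/25
  d10 = d7 - d1 = 49/5
  d11 = d6/4 = 301/300
  d12 = d7/5 = 79/25
Walk from origin (0, 0):
  seg 1: left by d1 = 6 → (-6, 0)
  seg 2: up by d3 = 11/3 → (-6, 11/3)
  seg 3: right by d9 = 242/25 → (92/25, 11/3)
  seg 4: down by d7 = 79/5 → (92/25, -182/15)
  seg 5: left by d12 = 79/25 → (13/25, -182/15)
  seg 6: up by d10 = 49/5 → (13/25, -7/3)
  seg 7: up by d5 = 301/15 → (13/25, 266/15)
  seg 8: down by d11 = 301/300 → (13/25, 1673/100)
  seg 9: down by d12 = 79/25 → (13/25, 1357/100)
  seg 10: up by d4 = 11/5 → (13/25, 1577/100)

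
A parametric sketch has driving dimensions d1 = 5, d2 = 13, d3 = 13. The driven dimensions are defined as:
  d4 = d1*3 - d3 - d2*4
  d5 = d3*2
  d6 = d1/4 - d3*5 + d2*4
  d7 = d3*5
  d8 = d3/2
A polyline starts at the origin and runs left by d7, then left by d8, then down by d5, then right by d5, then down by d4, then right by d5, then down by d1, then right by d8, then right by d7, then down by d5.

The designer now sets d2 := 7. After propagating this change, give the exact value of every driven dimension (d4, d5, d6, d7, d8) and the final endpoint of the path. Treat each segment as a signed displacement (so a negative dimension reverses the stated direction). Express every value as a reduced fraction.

d4 = -26
d5 = 26
d6 = -143/4
d7 = 65
d8 = 13/2
endpoint = (52, -31)

Apply edit: d2 := 7
  d4 = d1*3 - d3 - d2*4 = -26
  d5 = d3*2 = 26
  d6 = d1/4 - d3*5 + d2*4 = -143/4
  d7 = d3*5 = 65
  d8 = d3/2 = 13/2
Walk from origin (0, 0):
  seg 1: left by d7 = 65 → (-65, 0)
  seg 2: left by d8 = 13/2 → (-143/2, 0)
  seg 3: down by d5 = 26 → (-143/2, -26)
  seg 4: right by d5 = 26 → (-91/2, -26)
  seg 5: down by d4 = -26 → (-91/2, 0)
  seg 6: right by d5 = 26 → (-39/2, 0)
  seg 7: down by d1 = 5 → (-39/2, -5)
  seg 8: right by d8 = 13/2 → (-13, -5)
  seg 9: right by d7 = 65 → (52, -5)
  seg 10: down by d5 = 26 → (52, -31)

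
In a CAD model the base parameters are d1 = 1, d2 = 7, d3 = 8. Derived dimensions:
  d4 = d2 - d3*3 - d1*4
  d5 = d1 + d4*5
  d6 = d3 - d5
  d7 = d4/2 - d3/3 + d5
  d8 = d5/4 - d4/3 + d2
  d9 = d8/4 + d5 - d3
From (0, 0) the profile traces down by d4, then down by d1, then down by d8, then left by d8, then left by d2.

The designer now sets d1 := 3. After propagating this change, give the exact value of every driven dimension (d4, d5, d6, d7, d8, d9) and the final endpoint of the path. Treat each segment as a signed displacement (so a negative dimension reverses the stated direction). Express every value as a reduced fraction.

d4 = -29
d5 = -142
d6 = 150
d7 = -955/6
d8 = -113/6
d9 = -3713/24
endpoint = (71/6, 269/6)

Apply edit: d1 := 3
  d4 = d2 - d3*3 - d1*4 = -29
  d5 = d1 + d4*5 = -142
  d6 = d3 - d5 = 150
  d7 = d4/2 - d3/3 + d5 = -955/6
  d8 = d5/4 - d4/3 + d2 = -113/6
  d9 = d8/4 + d5 - d3 = -3713/24
Walk from origin (0, 0):
  seg 1: down by d4 = -29 → (0, 29)
  seg 2: down by d1 = 3 → (0, 26)
  seg 3: down by d8 = -113/6 → (0, 269/6)
  seg 4: left by d8 = -113/6 → (113/6, 269/6)
  seg 5: left by d2 = 7 → (71/6, 269/6)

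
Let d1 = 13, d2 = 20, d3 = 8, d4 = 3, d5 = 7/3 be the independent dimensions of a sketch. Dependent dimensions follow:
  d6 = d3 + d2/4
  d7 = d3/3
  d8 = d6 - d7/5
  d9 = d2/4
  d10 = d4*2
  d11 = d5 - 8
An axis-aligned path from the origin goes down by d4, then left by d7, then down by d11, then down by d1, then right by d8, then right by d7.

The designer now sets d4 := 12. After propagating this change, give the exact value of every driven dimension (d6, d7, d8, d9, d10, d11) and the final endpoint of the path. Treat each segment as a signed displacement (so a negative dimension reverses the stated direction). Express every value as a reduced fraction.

d6 = 13
d7 = 8/3
d8 = 187/15
d9 = 5
d10 = 24
d11 = -17/3
endpoint = (187/15, -58/3)

Apply edit: d4 := 12
  d6 = d3 + d2/4 = 13
  d7 = d3/3 = 8/3
  d8 = d6 - d7/5 = 187/15
  d9 = d2/4 = 5
  d10 = d4*2 = 24
  d11 = d5 - 8 = -17/3
Walk from origin (0, 0):
  seg 1: down by d4 = 12 → (0, -12)
  seg 2: left by d7 = 8/3 → (-8/3, -12)
  seg 3: down by d11 = -17/3 → (-8/3, -19/3)
  seg 4: down by d1 = 13 → (-8/3, -58/3)
  seg 5: right by d8 = 187/15 → (49/5, -58/3)
  seg 6: right by d7 = 8/3 → (187/15, -58/3)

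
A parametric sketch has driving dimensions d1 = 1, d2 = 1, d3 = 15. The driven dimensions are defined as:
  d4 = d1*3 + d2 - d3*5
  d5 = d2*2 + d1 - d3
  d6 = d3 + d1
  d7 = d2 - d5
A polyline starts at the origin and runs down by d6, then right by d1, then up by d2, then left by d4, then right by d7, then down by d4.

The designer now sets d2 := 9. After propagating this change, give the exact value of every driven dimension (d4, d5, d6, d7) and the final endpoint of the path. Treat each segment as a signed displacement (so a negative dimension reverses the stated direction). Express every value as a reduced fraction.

d4 = -63
d5 = 4
d6 = 16
d7 = 5
endpoint = (69, 56)

Apply edit: d2 := 9
  d4 = d1*3 + d2 - d3*5 = -63
  d5 = d2*2 + d1 - d3 = 4
  d6 = d3 + d1 = 16
  d7 = d2 - d5 = 5
Walk from origin (0, 0):
  seg 1: down by d6 = 16 → (0, -16)
  seg 2: right by d1 = 1 → (1, -16)
  seg 3: up by d2 = 9 → (1, -7)
  seg 4: left by d4 = -63 → (64, -7)
  seg 5: right by d7 = 5 → (69, -7)
  seg 6: down by d4 = -63 → (69, 56)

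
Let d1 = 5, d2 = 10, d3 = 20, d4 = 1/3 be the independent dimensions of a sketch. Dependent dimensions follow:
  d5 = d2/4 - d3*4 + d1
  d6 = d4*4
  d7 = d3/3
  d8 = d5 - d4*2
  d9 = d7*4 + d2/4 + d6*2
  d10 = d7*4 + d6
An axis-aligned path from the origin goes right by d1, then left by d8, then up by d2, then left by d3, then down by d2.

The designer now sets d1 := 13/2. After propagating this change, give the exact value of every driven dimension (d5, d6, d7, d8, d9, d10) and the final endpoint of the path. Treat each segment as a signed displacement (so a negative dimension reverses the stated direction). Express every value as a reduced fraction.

Apply edit: d1 := 13/2
  d5 = d2/4 - d3*4 + d1 = -71
  d6 = d4*4 = 4/3
  d7 = d3/3 = 20/3
  d8 = d5 - d4*2 = -215/3
  d9 = d7*4 + d2/4 + d6*2 = 191/6
  d10 = d7*4 + d6 = 28
Walk from origin (0, 0):
  seg 1: right by d1 = 13/2 → (13/2, 0)
  seg 2: left by d8 = -215/3 → (469/6, 0)
  seg 3: up by d2 = 10 → (469/6, 10)
  seg 4: left by d3 = 20 → (349/6, 10)
  seg 5: down by d2 = 10 → (349/6, 0)

d5 = -71
d6 = 4/3
d7 = 20/3
d8 = -215/3
d9 = 191/6
d10 = 28
endpoint = (349/6, 0)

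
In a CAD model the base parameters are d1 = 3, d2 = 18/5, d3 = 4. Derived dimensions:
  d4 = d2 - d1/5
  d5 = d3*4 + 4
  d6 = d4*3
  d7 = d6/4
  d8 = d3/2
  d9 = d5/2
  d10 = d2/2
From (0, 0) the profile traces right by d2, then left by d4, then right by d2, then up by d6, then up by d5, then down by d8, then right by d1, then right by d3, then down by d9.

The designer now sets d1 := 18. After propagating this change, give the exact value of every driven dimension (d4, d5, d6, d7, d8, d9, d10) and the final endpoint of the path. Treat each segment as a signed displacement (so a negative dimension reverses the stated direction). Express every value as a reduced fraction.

d4 = 0
d5 = 20
d6 = 0
d7 = 0
d8 = 2
d9 = 10
d10 = 9/5
endpoint = (146/5, 8)

Apply edit: d1 := 18
  d4 = d2 - d1/5 = 0
  d5 = d3*4 + 4 = 20
  d6 = d4*3 = 0
  d7 = d6/4 = 0
  d8 = d3/2 = 2
  d9 = d5/2 = 10
  d10 = d2/2 = 9/5
Walk from origin (0, 0):
  seg 1: right by d2 = 18/5 → (18/5, 0)
  seg 2: left by d4 = 0 → (18/5, 0)
  seg 3: right by d2 = 18/5 → (36/5, 0)
  seg 4: up by d6 = 0 → (36/5, 0)
  seg 5: up by d5 = 20 → (36/5, 20)
  seg 6: down by d8 = 2 → (36/5, 18)
  seg 7: right by d1 = 18 → (126/5, 18)
  seg 8: right by d3 = 4 → (146/5, 18)
  seg 9: down by d9 = 10 → (146/5, 8)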